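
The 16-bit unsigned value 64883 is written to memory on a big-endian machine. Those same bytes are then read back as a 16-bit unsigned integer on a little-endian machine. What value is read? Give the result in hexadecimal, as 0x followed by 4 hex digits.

0x73FD

64883 in 16-bit hexadecimal is 0xFD73.
Stored big-endian, the bytes at ascending addresses are FD 73.
Read back as little-endian, the first byte is least significant, giving 0x73FD.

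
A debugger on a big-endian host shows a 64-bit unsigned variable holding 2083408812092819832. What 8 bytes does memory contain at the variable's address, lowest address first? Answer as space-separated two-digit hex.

2083408812092819832 in hexadecimal, padded to 64 bits, is 0x1CE9C146B6B60978.
Split into bytes (most-significant first): 1C E9 C1 46 B6 B6 09 78.
In big-endian order the high byte comes first in memory.
So the memory order matches the most-significant-first order: 1C E9 C1 46 B6 B6 09 78.

1C E9 C1 46 B6 B6 09 78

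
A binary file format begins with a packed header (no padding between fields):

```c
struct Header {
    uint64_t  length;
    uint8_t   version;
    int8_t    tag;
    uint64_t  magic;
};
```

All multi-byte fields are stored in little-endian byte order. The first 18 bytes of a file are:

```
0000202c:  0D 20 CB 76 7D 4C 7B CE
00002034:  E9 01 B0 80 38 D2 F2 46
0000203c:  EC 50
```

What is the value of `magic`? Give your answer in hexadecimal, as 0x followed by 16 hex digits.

0x50EC46F2D23880B0

`magic` follows `length` (8 B), `version` (1 B), `tag` (1 B), so it starts at offset 8 + 1 + 1 = 10 and occupies 8 bytes.
Bytes at offsets 10..17: B0 80 38 D2 F2 46 EC 50.
Little-endian: lowest address holds the least-significant byte.
Reassemble most-significant byte first: 50 EC 46 F2 D2 38 80 B0 → 0x50EC46F2D23880B0.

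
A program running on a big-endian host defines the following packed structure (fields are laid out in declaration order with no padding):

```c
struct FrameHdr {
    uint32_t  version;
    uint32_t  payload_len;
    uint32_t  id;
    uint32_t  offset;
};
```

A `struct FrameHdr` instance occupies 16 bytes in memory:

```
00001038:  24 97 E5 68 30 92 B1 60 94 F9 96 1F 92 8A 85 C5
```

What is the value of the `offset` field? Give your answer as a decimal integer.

2458551749

`offset` follows `version` (4 B), `payload_len` (4 B), `id` (4 B), so it starts at offset 4 + 4 + 4 = 12 and occupies 4 bytes.
Bytes at offsets 12..15: 92 8A 85 C5.
Big-endian: lowest address holds the most-significant byte.
The bytes are already most-significant first: 0x928A85C5.
0x928A85C5 = 2458551749.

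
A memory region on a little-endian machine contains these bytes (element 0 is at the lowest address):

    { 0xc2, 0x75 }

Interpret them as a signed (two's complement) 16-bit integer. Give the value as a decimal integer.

30146

Little-endian stores the least-significant byte at the lowest address.
Reassemble most-significant byte first: 75 C2 → 0x75C2.
0x75C2 = 30146.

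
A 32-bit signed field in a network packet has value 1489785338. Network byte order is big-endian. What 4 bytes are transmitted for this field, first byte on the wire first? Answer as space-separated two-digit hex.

1489785338 in hexadecimal, padded to 32 bits, is 0x58CC51FA.
Split into bytes (most-significant first): 58 CC 51 FA.
Big-endian stores the most-significant byte at the lowest address.
So the memory order matches the most-significant-first order: 58 CC 51 FA.

58 CC 51 FA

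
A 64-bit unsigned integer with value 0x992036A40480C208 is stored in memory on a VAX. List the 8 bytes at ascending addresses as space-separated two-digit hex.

08 C2 80 04 A4 36 20 99

Split into bytes (most-significant first): 99 20 36 A4 04 80 C2 08.
In little-endian order the low byte comes first in memory.
So at ascending addresses the bytes are 08 C2 80 04 A4 36 20 99.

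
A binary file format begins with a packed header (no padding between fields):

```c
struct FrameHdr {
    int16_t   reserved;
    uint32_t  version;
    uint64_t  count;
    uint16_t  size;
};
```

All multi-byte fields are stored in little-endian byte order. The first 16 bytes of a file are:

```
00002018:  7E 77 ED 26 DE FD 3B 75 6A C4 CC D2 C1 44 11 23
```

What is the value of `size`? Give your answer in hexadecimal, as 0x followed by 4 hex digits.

`size` follows `reserved` (2 B), `version` (4 B), `count` (8 B), so it starts at offset 2 + 4 + 8 = 14 and occupies 2 bytes.
Bytes at offsets 14..15: 11 23.
Little-endian stores the least-significant byte at the lowest address.
Reassemble most-significant byte first: 23 11 → 0x2311.

0x2311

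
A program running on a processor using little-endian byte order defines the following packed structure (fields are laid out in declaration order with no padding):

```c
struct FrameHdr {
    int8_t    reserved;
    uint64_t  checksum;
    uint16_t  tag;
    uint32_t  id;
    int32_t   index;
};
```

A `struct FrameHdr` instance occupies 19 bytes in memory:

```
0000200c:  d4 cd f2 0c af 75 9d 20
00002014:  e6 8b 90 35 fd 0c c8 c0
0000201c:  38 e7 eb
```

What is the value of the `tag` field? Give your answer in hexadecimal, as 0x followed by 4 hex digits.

`tag` follows `reserved` (1 B), `checksum` (8 B), so it starts at offset 1 + 8 = 9 and occupies 2 bytes.
Bytes at offsets 9..10: 8B 90.
In little-endian order the low byte comes first in memory.
Reassemble most-significant byte first: 90 8B → 0x908B.

0x908B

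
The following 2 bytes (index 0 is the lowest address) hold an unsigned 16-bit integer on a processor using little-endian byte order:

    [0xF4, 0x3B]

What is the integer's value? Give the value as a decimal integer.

Little-endian: lowest address holds the least-significant byte.
Reassemble most-significant byte first: 3B F4 → 0x3BF4.
0x3BF4 = 15348.

15348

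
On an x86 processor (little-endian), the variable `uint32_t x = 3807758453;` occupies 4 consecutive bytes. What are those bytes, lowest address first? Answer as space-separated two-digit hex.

75 C8 F5 E2

3807758453 in hexadecimal, padded to 32 bits, is 0xE2F5C875.
Split into bytes (most-significant first): E2 F5 C8 75.
In little-endian order the low byte comes first in memory.
So at ascending addresses the bytes are 75 C8 F5 E2.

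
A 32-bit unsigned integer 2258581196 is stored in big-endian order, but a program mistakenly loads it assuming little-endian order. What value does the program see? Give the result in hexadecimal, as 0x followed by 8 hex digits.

0xCC369F86

2258581196 in 32-bit hexadecimal is 0x869F36CC.
Stored big-endian, the bytes at ascending addresses are 86 9F 36 CC.
Read back as little-endian, the first byte is least significant, giving 0xCC369F86.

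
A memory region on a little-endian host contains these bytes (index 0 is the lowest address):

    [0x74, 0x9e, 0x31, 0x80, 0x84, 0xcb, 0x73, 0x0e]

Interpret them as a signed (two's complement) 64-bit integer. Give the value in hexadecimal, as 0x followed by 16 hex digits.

0x0E73CB8480319E74

Little-endian: lowest address holds the least-significant byte.
Reassemble most-significant byte first: 0E 73 CB 84 80 31 9E 74 → 0x0E73CB8480319E74.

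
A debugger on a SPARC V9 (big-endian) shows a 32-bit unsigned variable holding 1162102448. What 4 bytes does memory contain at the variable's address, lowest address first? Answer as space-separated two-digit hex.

45 44 46 B0

1162102448 in hexadecimal, padded to 32 bits, is 0x454446B0.
Split into bytes (most-significant first): 45 44 46 B0.
Big-endian: lowest address holds the most-significant byte.
So the memory order matches the most-significant-first order: 45 44 46 B0.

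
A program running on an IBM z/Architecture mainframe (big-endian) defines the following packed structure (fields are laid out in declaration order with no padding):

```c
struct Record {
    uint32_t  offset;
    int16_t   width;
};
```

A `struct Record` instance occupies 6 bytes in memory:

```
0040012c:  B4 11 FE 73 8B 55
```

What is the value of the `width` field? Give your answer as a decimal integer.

-29867

`width` follows `offset` (4 bytes), so it starts at byte offset 4 and occupies 2 bytes.
Bytes at offsets 4..5: 8B 55.
Big-endian stores the most-significant byte at the lowest address.
The bytes are already most-significant first: 0x8B55.
Top bit is set, so as a signed 16-bit value this is 0x8B55 − 2^16 = -29867.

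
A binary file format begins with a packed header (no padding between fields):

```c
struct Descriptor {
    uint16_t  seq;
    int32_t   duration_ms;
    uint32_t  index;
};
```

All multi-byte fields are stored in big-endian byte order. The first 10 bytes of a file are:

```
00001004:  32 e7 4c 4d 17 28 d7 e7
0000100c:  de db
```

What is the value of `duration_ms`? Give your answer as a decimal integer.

`duration_ms` follows `seq` (2 bytes), so it starts at byte offset 2 and occupies 4 bytes.
Bytes at offsets 2..5: 4C 4D 17 28.
Big-endian stores the most-significant byte at the lowest address.
The bytes are already most-significant first: 0x4C4D1728.
0x4C4D1728 = 1280120616.

1280120616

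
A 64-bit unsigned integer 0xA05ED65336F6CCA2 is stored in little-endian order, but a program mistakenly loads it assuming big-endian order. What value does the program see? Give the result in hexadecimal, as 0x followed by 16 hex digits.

Stored little-endian, the bytes at ascending addresses are A2 CC F6 36 53 D6 5E A0.
Read back as big-endian, the last byte is least significant, giving 0xA2CCF63653D65EA0.

0xA2CCF63653D65EA0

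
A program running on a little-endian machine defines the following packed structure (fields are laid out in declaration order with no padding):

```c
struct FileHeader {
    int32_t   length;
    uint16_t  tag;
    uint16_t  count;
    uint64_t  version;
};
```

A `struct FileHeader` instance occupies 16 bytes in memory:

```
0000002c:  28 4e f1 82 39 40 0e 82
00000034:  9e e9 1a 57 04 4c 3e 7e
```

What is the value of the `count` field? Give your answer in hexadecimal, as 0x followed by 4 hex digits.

0x820E

`count` follows `length` (4 B), `tag` (2 B), so it starts at offset 4 + 2 = 6 and occupies 2 bytes.
Bytes at offsets 6..7: 0E 82.
In little-endian order the low byte comes first in memory.
Reassemble most-significant byte first: 82 0E → 0x820E.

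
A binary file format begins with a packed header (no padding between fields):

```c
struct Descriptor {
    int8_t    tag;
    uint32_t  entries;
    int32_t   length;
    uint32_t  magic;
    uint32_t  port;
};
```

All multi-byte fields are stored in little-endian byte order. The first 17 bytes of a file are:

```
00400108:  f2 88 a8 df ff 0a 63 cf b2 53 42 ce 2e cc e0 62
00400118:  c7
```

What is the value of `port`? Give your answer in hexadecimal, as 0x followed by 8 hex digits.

`port` follows `tag` (1 B), `entries` (4 B), `length` (4 B), `magic` (4 B), so it starts at offset 1 + 4 + 4 + 4 = 13 and occupies 4 bytes.
Bytes at offsets 13..16: CC E0 62 C7.
Little-endian stores the least-significant byte at the lowest address.
Reassemble most-significant byte first: C7 62 E0 CC → 0xC762E0CC.

0xC762E0CC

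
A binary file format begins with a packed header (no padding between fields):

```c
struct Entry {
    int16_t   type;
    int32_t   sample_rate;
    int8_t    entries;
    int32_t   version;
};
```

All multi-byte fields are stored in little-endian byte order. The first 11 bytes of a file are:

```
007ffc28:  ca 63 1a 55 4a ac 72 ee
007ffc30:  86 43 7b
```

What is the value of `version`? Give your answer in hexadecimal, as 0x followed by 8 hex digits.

0x7B4386EE

`version` follows `type` (2 B), `sample_rate` (4 B), `entries` (1 B), so it starts at offset 2 + 4 + 1 = 7 and occupies 4 bytes.
Bytes at offsets 7..10: EE 86 43 7B.
Little-endian stores the least-significant byte at the lowest address.
Reassemble most-significant byte first: 7B 43 86 EE → 0x7B4386EE.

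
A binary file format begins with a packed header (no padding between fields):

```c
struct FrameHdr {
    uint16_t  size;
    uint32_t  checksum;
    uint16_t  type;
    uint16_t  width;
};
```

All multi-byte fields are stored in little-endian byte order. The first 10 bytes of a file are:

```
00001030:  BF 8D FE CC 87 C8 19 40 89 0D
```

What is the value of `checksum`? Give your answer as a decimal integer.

3364343038

`checksum` follows `size` (2 bytes), so it starts at byte offset 2 and occupies 4 bytes.
Bytes at offsets 2..5: FE CC 87 C8.
Little-endian stores the least-significant byte at the lowest address.
Reassemble most-significant byte first: C8 87 CC FE → 0xC887CCFE.
0xC887CCFE = 3364343038.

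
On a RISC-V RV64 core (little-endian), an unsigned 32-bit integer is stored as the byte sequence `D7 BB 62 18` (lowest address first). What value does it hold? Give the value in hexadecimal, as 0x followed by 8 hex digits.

0x1862BBD7

In little-endian order the low byte comes first in memory.
Reassemble most-significant byte first: 18 62 BB D7 → 0x1862BBD7.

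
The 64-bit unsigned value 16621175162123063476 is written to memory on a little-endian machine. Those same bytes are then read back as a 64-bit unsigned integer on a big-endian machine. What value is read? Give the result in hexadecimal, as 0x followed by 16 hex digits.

16621175162123063476 in 64-bit hexadecimal is 0xE6AA46BF47E410B4.
Stored little-endian, the bytes at ascending addresses are B4 10 E4 47 BF 46 AA E6.
Read back as big-endian, the last byte is least significant, giving 0xB410E447BF46AAE6.

0xB410E447BF46AAE6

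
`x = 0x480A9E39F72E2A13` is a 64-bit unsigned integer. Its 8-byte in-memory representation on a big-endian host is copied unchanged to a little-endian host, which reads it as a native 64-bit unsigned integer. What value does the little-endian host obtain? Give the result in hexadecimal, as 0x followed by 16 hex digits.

Stored big-endian, the bytes at ascending addresses are 48 0A 9E 39 F7 2E 2A 13.
Read back as little-endian, the first byte is least significant, giving 0x132A2EF7399E0A48.

0x132A2EF7399E0A48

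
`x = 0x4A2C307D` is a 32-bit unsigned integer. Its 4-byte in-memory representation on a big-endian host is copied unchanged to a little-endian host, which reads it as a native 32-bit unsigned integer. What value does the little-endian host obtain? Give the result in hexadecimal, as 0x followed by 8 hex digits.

Stored big-endian, the bytes at ascending addresses are 4A 2C 30 7D.
Read back as little-endian, the first byte is least significant, giving 0x7D302C4A.

0x7D302C4A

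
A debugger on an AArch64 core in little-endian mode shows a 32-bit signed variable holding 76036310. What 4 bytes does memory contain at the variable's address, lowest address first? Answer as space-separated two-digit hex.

76036310 in hexadecimal, padded to 32 bits, is 0x048838D6.
Split into bytes (most-significant first): 04 88 38 D6.
Little-endian: lowest address holds the least-significant byte.
So at ascending addresses the bytes are D6 38 88 04.

D6 38 88 04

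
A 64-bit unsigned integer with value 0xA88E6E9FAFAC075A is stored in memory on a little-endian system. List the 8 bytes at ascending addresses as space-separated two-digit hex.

Split into bytes (most-significant first): A8 8E 6E 9F AF AC 07 5A.
Little-endian: lowest address holds the least-significant byte.
So at ascending addresses the bytes are 5A 07 AC AF 9F 6E 8E A8.

5A 07 AC AF 9F 6E 8E A8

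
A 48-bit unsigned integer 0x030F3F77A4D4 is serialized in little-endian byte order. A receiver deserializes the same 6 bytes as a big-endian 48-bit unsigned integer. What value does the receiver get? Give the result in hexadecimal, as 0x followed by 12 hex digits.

Stored little-endian, the bytes at ascending addresses are D4 A4 77 3F 0F 03.
Read back as big-endian, the last byte is least significant, giving 0xD4A4773F0F03.

0xD4A4773F0F03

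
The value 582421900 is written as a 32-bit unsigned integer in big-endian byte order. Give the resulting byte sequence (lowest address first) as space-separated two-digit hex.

22 B7 0D 8C

582421900 in hexadecimal, padded to 32 bits, is 0x22B70D8C.
Split into bytes (most-significant first): 22 B7 0D 8C.
Big-endian stores the most-significant byte at the lowest address.
So the memory order matches the most-significant-first order: 22 B7 0D 8C.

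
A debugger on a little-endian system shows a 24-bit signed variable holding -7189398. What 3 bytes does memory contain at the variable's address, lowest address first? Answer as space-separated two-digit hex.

6A 4C 92

Two's complement of -7189398 in 24 bits: 7189398 = 0x6DB396; invert → 0x924C69; add 1 → 0x924C6A.
Split into bytes (most-significant first): 92 4C 6A.
Little-endian: lowest address holds the least-significant byte.
So at ascending addresses the bytes are 6A 4C 92.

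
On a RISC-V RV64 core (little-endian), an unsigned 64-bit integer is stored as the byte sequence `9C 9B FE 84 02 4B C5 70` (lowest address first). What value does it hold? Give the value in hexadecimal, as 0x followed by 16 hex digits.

In little-endian order the low byte comes first in memory.
Reassemble most-significant byte first: 70 C5 4B 02 84 FE 9B 9C → 0x70C54B0284FE9B9C.

0x70C54B0284FE9B9C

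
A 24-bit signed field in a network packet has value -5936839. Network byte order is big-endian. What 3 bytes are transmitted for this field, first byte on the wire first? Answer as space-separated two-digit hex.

A5 69 39

Two's complement of -5936839 in 24 bits: 5936839 = 0x5A96C7; invert → 0xA56938; add 1 → 0xA56939.
Split into bytes (most-significant first): A5 69 39.
Big-endian stores the most-significant byte at the lowest address.
So the memory order matches the most-significant-first order: A5 69 39.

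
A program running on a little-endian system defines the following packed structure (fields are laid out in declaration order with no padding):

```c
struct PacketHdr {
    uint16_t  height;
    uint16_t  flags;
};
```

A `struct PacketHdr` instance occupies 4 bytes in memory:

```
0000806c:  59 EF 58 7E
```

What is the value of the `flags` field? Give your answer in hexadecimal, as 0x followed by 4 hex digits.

`flags` follows `height` (2 bytes), so it starts at byte offset 2 and occupies 2 bytes.
Bytes at offsets 2..3: 58 7E.
In little-endian order the low byte comes first in memory.
Reassemble most-significant byte first: 7E 58 → 0x7E58.

0x7E58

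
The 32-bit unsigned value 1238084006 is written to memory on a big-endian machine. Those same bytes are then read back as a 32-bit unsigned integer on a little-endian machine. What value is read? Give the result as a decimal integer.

2796145481

1238084006 in 32-bit hexadecimal is 0x49CBA9A6.
Stored big-endian, the bytes at ascending addresses are 49 CB A9 A6.
Read back as little-endian, the first byte is least significant, giving 0xA6A9CB49.
0xA6A9CB49 = 2796145481.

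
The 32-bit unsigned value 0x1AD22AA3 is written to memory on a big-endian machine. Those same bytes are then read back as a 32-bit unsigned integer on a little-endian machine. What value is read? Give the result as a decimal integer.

Stored big-endian, the bytes at ascending addresses are 1A D2 2A A3.
Read back as little-endian, the first byte is least significant, giving 0xA32AD21A.
0xA32AD21A = 2737492506.

2737492506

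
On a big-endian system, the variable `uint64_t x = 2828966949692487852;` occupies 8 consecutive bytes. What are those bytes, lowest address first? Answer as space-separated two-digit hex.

2828966949692487852 in hexadecimal, padded to 64 bits, is 0x27428273C5BDB8AC.
Split into bytes (most-significant first): 27 42 82 73 C5 BD B8 AC.
Big-endian: lowest address holds the most-significant byte.
So the memory order matches the most-significant-first order: 27 42 82 73 C5 BD B8 AC.

27 42 82 73 C5 BD B8 AC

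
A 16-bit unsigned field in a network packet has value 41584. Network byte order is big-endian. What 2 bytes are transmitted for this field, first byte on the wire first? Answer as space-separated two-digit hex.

41584 in hexadecimal, padded to 16 bits, is 0xA270.
Split into bytes (most-significant first): A2 70.
Big-endian: lowest address holds the most-significant byte.
So the memory order matches the most-significant-first order: A2 70.

A2 70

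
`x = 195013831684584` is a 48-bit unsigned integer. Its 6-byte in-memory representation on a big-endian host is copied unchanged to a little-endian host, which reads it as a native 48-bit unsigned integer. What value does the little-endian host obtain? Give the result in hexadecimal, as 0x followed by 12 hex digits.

0xE8F129325DB1

195013831684584 in 48-bit hexadecimal is 0xB15D3229F1E8.
Stored big-endian, the bytes at ascending addresses are B1 5D 32 29 F1 E8.
Read back as little-endian, the first byte is least significant, giving 0xE8F129325DB1.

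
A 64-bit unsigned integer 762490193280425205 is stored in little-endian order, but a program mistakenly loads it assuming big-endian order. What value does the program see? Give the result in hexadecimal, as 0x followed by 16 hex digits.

0xF5DC327BCAE8940A

762490193280425205 in 64-bit hexadecimal is 0x0A94E8CA7B32DCF5.
Stored little-endian, the bytes at ascending addresses are F5 DC 32 7B CA E8 94 0A.
Read back as big-endian, the last byte is least significant, giving 0xF5DC327BCAE8940A.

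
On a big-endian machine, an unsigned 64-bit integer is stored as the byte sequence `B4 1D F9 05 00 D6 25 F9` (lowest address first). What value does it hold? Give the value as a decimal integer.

Big-endian: lowest address holds the most-significant byte.
The bytes are already most-significant first: 0xB41DF90500D625F9.
0xB41DF90500D625F9 = 12978803501035824633.

12978803501035824633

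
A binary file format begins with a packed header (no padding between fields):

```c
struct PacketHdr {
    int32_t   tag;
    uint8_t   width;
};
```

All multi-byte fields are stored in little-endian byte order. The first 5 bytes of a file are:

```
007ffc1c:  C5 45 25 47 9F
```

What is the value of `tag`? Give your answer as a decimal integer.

1193625029

`tag` is the first field, at byte offset 0, occupying 4 bytes.
Bytes at offsets 0..3: C5 45 25 47.
Little-endian stores the least-significant byte at the lowest address.
Reassemble most-significant byte first: 47 25 45 C5 → 0x472545C5.
0x472545C5 = 1193625029.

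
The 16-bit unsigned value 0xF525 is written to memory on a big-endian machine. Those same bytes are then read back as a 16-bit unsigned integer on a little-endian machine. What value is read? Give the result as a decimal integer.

Stored big-endian, the bytes at ascending addresses are F5 25.
Read back as little-endian, the first byte is least significant, giving 0x25F5.
0x25F5 = 9717.

9717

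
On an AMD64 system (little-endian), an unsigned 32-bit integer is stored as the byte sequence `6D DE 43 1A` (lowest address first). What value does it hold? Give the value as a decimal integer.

440655469

Little-endian stores the least-significant byte at the lowest address.
Reassemble most-significant byte first: 1A 43 DE 6D → 0x1A43DE6D.
0x1A43DE6D = 440655469.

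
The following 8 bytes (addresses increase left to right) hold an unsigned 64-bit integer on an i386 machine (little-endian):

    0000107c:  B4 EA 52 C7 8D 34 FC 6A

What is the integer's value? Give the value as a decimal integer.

7709094445690579636

Little-endian stores the least-significant byte at the lowest address.
Reassemble most-significant byte first: 6A FC 34 8D C7 52 EA B4 → 0x6AFC348DC752EAB4.
0x6AFC348DC752EAB4 = 7709094445690579636.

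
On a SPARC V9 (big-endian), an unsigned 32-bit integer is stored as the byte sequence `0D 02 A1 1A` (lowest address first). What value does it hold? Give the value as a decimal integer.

In big-endian order the high byte comes first in memory.
The bytes are already most-significant first: 0x0D02A11A.
0x0D02A11A = 218276122.

218276122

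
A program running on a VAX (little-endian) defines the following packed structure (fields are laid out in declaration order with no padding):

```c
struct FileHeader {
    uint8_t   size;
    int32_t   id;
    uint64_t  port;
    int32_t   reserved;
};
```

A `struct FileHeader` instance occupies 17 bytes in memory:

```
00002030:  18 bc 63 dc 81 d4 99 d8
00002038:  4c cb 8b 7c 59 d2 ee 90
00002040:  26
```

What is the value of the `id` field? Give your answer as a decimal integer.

`id` follows `size` (1 byte), so it starts at byte offset 1 and occupies 4 bytes.
Bytes at offsets 1..4: BC 63 DC 81.
Little-endian stores the least-significant byte at the lowest address.
Reassemble most-significant byte first: 81 DC 63 BC → 0x81DC63BC.
Top bit is set, so as a signed 32-bit value this is 0x81DC63BC − 2^32 = -2116262980.

-2116262980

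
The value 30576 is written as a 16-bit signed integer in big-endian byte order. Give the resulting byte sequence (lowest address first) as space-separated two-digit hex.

30576 in hexadecimal, padded to 16 bits, is 0x7770.
Split into bytes (most-significant first): 77 70.
Big-endian stores the most-significant byte at the lowest address.
So the memory order matches the most-significant-first order: 77 70.

77 70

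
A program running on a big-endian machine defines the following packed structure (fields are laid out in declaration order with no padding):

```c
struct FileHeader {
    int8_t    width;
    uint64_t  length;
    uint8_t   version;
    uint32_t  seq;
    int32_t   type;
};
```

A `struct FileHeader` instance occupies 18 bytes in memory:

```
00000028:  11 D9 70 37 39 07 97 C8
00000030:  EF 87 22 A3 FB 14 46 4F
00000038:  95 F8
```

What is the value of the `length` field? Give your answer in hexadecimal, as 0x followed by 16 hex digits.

`length` follows `width` (1 byte), so it starts at byte offset 1 and occupies 8 bytes.
Bytes at offsets 1..8: D9 70 37 39 07 97 C8 EF.
Big-endian: lowest address holds the most-significant byte.
The bytes are already most-significant first: 0xD97037390797C8EF.

0xD97037390797C8EF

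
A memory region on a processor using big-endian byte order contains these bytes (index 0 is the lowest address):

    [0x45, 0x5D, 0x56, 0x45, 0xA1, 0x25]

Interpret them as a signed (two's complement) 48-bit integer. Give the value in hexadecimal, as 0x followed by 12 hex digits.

Big-endian stores the most-significant byte at the lowest address.
The bytes are already most-significant first: 0x455D5645A125.

0x455D5645A125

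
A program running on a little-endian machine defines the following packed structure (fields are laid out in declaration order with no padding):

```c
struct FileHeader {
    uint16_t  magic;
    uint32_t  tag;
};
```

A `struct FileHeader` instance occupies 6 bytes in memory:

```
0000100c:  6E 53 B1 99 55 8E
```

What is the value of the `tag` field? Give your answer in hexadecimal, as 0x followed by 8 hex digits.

`tag` follows `magic` (2 bytes), so it starts at byte offset 2 and occupies 4 bytes.
Bytes at offsets 2..5: B1 99 55 8E.
In little-endian order the low byte comes first in memory.
Reassemble most-significant byte first: 8E 55 99 B1 → 0x8E5599B1.

0x8E5599B1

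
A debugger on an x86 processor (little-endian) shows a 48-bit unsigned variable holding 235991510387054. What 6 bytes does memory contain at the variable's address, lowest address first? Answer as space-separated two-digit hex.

6E 89 25 0E A2 D6

235991510387054 in hexadecimal, padded to 48 bits, is 0xD6A20E25896E.
Split into bytes (most-significant first): D6 A2 0E 25 89 6E.
Little-endian stores the least-significant byte at the lowest address.
So at ascending addresses the bytes are 6E 89 25 0E A2 D6.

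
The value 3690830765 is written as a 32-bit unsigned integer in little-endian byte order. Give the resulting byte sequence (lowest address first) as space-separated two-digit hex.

AD 9B FD DB

3690830765 in hexadecimal, padded to 32 bits, is 0xDBFD9BAD.
Split into bytes (most-significant first): DB FD 9B AD.
Little-endian: lowest address holds the least-significant byte.
So at ascending addresses the bytes are AD 9B FD DB.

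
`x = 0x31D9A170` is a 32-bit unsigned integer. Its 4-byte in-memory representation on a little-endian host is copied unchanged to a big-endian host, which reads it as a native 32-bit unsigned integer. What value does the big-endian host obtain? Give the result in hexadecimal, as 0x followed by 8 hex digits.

0x70A1D931

Stored little-endian, the bytes at ascending addresses are 70 A1 D9 31.
Read back as big-endian, the last byte is least significant, giving 0x70A1D931.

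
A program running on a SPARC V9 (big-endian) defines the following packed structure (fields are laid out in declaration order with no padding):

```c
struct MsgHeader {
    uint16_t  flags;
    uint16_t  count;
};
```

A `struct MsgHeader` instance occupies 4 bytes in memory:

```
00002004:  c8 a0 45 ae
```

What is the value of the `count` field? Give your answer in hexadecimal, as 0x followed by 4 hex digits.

`count` follows `flags` (2 bytes), so it starts at byte offset 2 and occupies 2 bytes.
Bytes at offsets 2..3: 45 AE.
In big-endian order the high byte comes first in memory.
The bytes are already most-significant first: 0x45AE.

0x45AE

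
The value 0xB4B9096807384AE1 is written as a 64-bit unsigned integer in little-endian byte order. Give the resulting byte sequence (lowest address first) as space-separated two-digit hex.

Split into bytes (most-significant first): B4 B9 09 68 07 38 4A E1.
Little-endian stores the least-significant byte at the lowest address.
So at ascending addresses the bytes are E1 4A 38 07 68 09 B9 B4.

E1 4A 38 07 68 09 B9 B4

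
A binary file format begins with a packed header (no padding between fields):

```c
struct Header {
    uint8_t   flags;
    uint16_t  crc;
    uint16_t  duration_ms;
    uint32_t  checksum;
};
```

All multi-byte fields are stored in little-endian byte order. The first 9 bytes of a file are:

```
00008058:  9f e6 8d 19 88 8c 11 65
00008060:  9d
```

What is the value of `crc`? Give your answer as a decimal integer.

`crc` follows `flags` (1 byte), so it starts at byte offset 1 and occupies 2 bytes.
Bytes at offsets 1..2: E6 8D.
Little-endian stores the least-significant byte at the lowest address.
Reassemble most-significant byte first: 8D E6 → 0x8DE6.
0x8DE6 = 36326.

36326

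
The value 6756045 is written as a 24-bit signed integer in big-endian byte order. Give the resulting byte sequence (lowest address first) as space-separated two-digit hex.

67 16 CD

6756045 in hexadecimal, padded to 24 bits, is 0x6716CD.
Split into bytes (most-significant first): 67 16 CD.
Big-endian stores the most-significant byte at the lowest address.
So the memory order matches the most-significant-first order: 67 16 CD.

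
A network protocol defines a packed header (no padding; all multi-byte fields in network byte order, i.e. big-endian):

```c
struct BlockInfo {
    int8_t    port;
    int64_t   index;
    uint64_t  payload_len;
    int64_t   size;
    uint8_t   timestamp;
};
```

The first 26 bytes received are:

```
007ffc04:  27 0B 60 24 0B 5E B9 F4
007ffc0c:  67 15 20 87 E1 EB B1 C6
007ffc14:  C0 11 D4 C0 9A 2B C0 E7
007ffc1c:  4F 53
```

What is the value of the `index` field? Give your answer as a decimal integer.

`index` follows `port` (1 byte), so it starts at byte offset 1 and occupies 8 bytes.
Bytes at offsets 1..8: 0B 60 24 0B 5E B9 F4 67.
Big-endian: lowest address holds the most-significant byte.
The bytes are already most-significant first: 0x0B60240B5EB9F467.
0x0B60240B5EB9F467 = 819694763433915495.

819694763433915495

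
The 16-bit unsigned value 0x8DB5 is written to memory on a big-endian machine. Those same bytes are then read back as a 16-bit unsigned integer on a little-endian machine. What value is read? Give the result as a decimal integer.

46477

Stored big-endian, the bytes at ascending addresses are 8D B5.
Read back as little-endian, the first byte is least significant, giving 0xB58D.
0xB58D = 46477.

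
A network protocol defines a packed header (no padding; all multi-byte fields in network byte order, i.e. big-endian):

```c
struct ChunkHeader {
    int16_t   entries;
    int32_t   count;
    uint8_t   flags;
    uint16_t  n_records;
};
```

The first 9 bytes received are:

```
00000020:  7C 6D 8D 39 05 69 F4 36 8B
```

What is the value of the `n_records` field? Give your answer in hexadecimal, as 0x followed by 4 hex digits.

0x368B

`n_records` follows `entries` (2 B), `count` (4 B), `flags` (1 B), so it starts at offset 2 + 4 + 1 = 7 and occupies 2 bytes.
Bytes at offsets 7..8: 36 8B.
In big-endian order the high byte comes first in memory.
The bytes are already most-significant first: 0x368B.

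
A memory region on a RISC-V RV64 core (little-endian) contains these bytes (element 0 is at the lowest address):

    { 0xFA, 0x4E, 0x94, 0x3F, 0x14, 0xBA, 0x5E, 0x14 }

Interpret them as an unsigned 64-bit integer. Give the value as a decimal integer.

Little-endian: lowest address holds the least-significant byte.
Reassemble most-significant byte first: 14 5E BA 14 3F 94 4E FA → 0x145EBA143F944EFA.
0x145EBA143F944EFA = 1467815124698156794.

1467815124698156794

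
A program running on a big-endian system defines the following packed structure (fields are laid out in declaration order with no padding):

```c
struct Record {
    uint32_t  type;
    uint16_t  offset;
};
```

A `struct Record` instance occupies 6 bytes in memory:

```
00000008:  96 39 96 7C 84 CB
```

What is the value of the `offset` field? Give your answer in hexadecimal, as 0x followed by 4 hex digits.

`offset` follows `type` (4 bytes), so it starts at byte offset 4 and occupies 2 bytes.
Bytes at offsets 4..5: 84 CB.
Big-endian stores the most-significant byte at the lowest address.
The bytes are already most-significant first: 0x84CB.

0x84CB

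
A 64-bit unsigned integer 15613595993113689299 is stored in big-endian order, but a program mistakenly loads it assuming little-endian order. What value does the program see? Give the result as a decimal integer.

15275084950234377944

15613595993113689299 in 64-bit hexadecimal is 0xD8AEA2D4D400FCD3.
Stored big-endian, the bytes at ascending addresses are D8 AE A2 D4 D4 00 FC D3.
Read back as little-endian, the first byte is least significant, giving 0xD3FC00D4D4A2AED8.
0xD3FC00D4D4A2AED8 = 15275084950234377944.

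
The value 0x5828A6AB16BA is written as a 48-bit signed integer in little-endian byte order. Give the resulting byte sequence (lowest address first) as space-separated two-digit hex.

BA 16 AB A6 28 58

Split into bytes (most-significant first): 58 28 A6 AB 16 BA.
Little-endian: lowest address holds the least-significant byte.
So at ascending addresses the bytes are BA 16 AB A6 28 58.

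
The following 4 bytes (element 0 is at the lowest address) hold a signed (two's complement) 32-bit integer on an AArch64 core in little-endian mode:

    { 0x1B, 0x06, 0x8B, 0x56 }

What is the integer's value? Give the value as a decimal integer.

1451951643

Little-endian stores the least-significant byte at the lowest address.
Reassemble most-significant byte first: 56 8B 06 1B → 0x568B061B.
0x568B061B = 1451951643.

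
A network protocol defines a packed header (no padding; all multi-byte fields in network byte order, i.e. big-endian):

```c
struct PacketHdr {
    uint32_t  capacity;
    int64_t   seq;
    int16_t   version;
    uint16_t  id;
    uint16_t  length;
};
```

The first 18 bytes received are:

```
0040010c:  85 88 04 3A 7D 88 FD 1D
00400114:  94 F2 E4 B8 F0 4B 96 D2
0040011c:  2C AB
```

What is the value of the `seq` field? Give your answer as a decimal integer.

`seq` follows `capacity` (4 bytes), so it starts at byte offset 4 and occupies 8 bytes.
Bytes at offsets 4..11: 7D 88 FD 1D 94 F2 E4 B8.
In big-endian order the high byte comes first in memory.
The bytes are already most-significant first: 0x7D88FD1D94F2E4B8.
0x7D88FD1D94F2E4B8 = 9045758155068466360.

9045758155068466360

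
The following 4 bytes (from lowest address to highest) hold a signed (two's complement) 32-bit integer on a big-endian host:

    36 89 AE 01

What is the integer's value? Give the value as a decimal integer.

Big-endian stores the most-significant byte at the lowest address.
The bytes are already most-significant first: 0x3689AE01.
0x3689AE01 = 914992641.

914992641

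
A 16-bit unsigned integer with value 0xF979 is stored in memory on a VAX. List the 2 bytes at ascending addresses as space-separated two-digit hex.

79 F9

Split into bytes (most-significant first): F9 79.
Little-endian: lowest address holds the least-significant byte.
So at ascending addresses the bytes are 79 F9.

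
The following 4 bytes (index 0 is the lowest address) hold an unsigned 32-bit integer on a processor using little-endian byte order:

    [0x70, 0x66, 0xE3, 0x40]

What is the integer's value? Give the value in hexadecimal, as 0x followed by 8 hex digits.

0x40E36670

In little-endian order the low byte comes first in memory.
Reassemble most-significant byte first: 40 E3 66 70 → 0x40E36670.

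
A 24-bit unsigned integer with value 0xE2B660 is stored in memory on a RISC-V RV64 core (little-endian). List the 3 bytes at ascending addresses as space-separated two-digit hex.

60 B6 E2

Split into bytes (most-significant first): E2 B6 60.
Little-endian stores the least-significant byte at the lowest address.
So at ascending addresses the bytes are 60 B6 E2.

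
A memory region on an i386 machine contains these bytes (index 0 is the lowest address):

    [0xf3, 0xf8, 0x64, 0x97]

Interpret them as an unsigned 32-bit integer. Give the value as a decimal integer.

Little-endian: lowest address holds the least-significant byte.
Reassemble most-significant byte first: 97 64 F8 F3 → 0x9764F8F3.
0x9764F8F3 = 2539976947.

2539976947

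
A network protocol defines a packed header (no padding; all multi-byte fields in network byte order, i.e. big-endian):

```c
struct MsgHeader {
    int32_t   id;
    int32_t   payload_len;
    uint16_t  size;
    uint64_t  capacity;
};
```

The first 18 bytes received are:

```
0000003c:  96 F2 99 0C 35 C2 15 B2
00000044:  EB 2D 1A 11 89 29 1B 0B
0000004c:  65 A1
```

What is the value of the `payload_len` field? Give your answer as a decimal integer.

901911986

`payload_len` follows `id` (4 bytes), so it starts at byte offset 4 and occupies 4 bytes.
Bytes at offsets 4..7: 35 C2 15 B2.
Big-endian stores the most-significant byte at the lowest address.
The bytes are already most-significant first: 0x35C215B2.
0x35C215B2 = 901911986.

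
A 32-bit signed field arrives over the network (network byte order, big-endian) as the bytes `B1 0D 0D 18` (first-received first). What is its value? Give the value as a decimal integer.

Big-endian stores the most-significant byte at the lowest address.
The bytes are already most-significant first: 0xB10D0D18.
Top bit is set, so as a signed 32-bit value this is 0xB10D0D18 − 2^32 = -1324544744.

-1324544744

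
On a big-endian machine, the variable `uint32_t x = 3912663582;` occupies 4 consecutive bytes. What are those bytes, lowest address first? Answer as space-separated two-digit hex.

E9 36 82 1E

3912663582 in hexadecimal, padded to 32 bits, is 0xE936821E.
Split into bytes (most-significant first): E9 36 82 1E.
In big-endian order the high byte comes first in memory.
So the memory order matches the most-significant-first order: E9 36 82 1E.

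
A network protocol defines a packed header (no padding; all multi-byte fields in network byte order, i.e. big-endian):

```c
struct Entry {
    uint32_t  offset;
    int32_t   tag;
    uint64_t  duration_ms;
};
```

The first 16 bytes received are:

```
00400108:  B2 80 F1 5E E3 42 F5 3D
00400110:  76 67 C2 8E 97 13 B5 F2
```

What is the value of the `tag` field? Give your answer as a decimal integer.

`tag` follows `offset` (4 bytes), so it starts at byte offset 4 and occupies 4 bytes.
Bytes at offsets 4..7: E3 42 F5 3D.
Big-endian stores the most-significant byte at the lowest address.
The bytes are already most-significant first: 0xE342F53D.
Top bit is set, so as a signed 32-bit value this is 0xE342F53D − 2^32 = -482151107.

-482151107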